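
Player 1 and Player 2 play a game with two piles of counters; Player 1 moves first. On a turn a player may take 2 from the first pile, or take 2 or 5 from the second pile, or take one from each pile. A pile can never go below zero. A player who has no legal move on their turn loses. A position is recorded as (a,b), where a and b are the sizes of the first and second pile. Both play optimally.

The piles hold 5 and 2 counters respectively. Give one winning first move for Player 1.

Positions with no move are L. A position that does have a move is losing for the player to move precisely when every available move leads to a winning position for the opponent. Fill in the labels:
No move ever increases a pile, so every position that can arise here has a ≤ 5 and b ≤ 2; it is enough to label the cells with 0 ≤ a ≤ 5 and 0 ≤ b ≤ 2.
Every move lowers a or b (never raises either), so fill the grid row by row in increasing a, and left to right within a row: each cell's successors are then already labelled.
      b=0  b=1  b=2
a=0:    L    L    W
a=1:    L    W    W
a=2:    W    W    L
a=3:    W    L    L
a=4:    L    L    W
a=5:    L    W    W
Cells with no legal move (terminal, hence L): (0,0), (0,1), (1,0).
The remaining L cells, each justified by listing all of its moves:
(2,2): only reaches (0,2)(W), (2,0)(W), (1,1)(W), all W → L
(3,1): only reaches (1,1)(W), (2,0)(W), all W → L
(3,2): only reaches (1,2)(W), (3,0)(W), (2,1)(W), all W → L
(4,0): only reaches (2,0)(W), which is W → L
(4,1): only reaches (2,1)(W), (3,0)(W), all W → L
(5,0): only reaches (3,0)(W), which is W → L
Every other cell has at least one move into one of the L cells above, so it is W.
From (5,2), the L positions reachable in one move are: (3,2), (5,0), (4,1). Any move reaching one of these is winning.

Move to (3,2).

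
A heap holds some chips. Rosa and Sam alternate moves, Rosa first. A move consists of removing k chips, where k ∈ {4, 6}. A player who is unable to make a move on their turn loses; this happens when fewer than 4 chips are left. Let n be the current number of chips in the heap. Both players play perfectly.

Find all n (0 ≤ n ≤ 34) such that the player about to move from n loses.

Positions with no move are L. A position that does have a move is losing for the player to move precisely when every available move leads to a winning position for the opponent. Fill in the labels:
n=0: no move → L
n=1: no move → L
n=2: no move → L
n=3: no move → L
n=4: W (go to 0, an L position)
n=5: W (go to 1, an L position)
n=6: W (go to 2, an L position)
n=7: W (go to 3, an L position)
n=8: W (go to 2, an L position)
n=9: W (go to 3, an L position)
n=10: L (options 6(W), 4(W) are all W)
n=11: L (options 7(W), 5(W) are all W)
n=12: L (options 8(W), 6(W) are all W)
n=13: L (options 9(W), 7(W) are all W)
n=14: W (go to 10, an L position)
n=15: W (go to 11, an L position)
n=16: W (go to 12, an L position)
n=17: W (go to 13, an L position)
n=18: W (go to 12, an L position)
n=19: W (go to 13, an L position)
n=20: L (options 16(W), 14(W) are all W)
n=21: L (options 17(W), 15(W) are all W)
n=22: L (options 18(W), 16(W) are all W)
n=23: L (options 19(W), 17(W) are all W)
n=24: W (go to 20, an L position)
n=25: W (go to 21, an L position)
n=26: W (go to 22, an L position)
n=27: W (go to 23, an L position)
n=28: W (go to 22, an L position)
n=29: W (go to 23, an L position)
n=30: L (options 26(W), 24(W) are all W)
n=31: L (options 27(W), 25(W) are all W)
n=32: L (options 28(W), 26(W) are all W)
n=33: L (options 29(W), 27(W) are all W)
n=34: W (go to 30, an L position)
The losing starting values of n are exactly the entries labelled L in this table (16 of them).

0, 1, 2, 3, 10, 11, 12, 13, 20, 21, 22, 23, 30, 31, 32, 33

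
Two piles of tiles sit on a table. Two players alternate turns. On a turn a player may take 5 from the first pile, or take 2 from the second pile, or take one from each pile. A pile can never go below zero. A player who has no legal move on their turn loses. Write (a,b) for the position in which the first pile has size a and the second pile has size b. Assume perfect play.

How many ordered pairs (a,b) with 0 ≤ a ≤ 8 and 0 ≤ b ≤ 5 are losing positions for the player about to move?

23

Classify positions by backward induction: terminal positions (no move available) are L. From any other position, the mover wins iff some move reaches an L.
Every move lowers a or b (never raises either), so fill the grid row by row in increasing a, and left to right within a row: each cell's successors are then already labelled.
      b=0  b=1  b=2  b=3  b=4  b=5
a=0:    L    L    W    W    L    L
a=1:    L    W    W    L    L    W
a=2:    L    W    W    L    W    W
a=3:    L    W    W    L    W    W
a=4:    L    W    W    L    W    W
a=5:    W    W    L    L    W    W
a=6:    W    L    L    W    W    L
a=7:    W    L    W    W    L    L
a=8:    W    L    W    W    L    W
Cells with no legal move (terminal, hence L): (0,0), (0,1), (1,0), (2,0), (3,0), (4,0).
The remaining L cells, each justified by listing all of its moves:
(0,4): the only move is to (0,2)(W), a W ⇒ L
(0,5): the only move is to (0,3)(W), a W ⇒ L
(1,3): moves to (1,1)(W), (0,2)(W); every one is W ⇒ L
(1,4): moves to (1,2)(W), (0,3)(W); every one is W ⇒ L
(2,3): moves to (2,1)(W), (1,2)(W); every one is W ⇒ L
(3,3): moves to (3,1)(W), (2,2)(W); every one is W ⇒ L
(4,3): moves to (4,1)(W), (3,2)(W); every one is W ⇒ L
(5,2): moves to (0,2)(W), (5,0)(W), (4,1)(W); every one is W ⇒ L
(5,3): moves to (0,3)(W), (5,1)(W), (4,2)(W); every one is W ⇒ L
(6,1): moves to (1,1)(W), (5,0)(W); every one is W ⇒ L
(6,2): moves to (1,2)(W), (6,0)(W), (5,1)(W); every one is W ⇒ L
(6,5): moves to (1,5)(W), (6,3)(W), (5,4)(W); every one is W ⇒ L
(7,1): moves to (2,1)(W), (6,0)(W); every one is W ⇒ L
(7,4): moves to (2,4)(W), (7,2)(W), (6,3)(W); every one is W ⇒ L
(7,5): moves to (2,5)(W), (7,3)(W), (6,4)(W); every one is W ⇒ L
(8,1): moves to (3,1)(W), (7,0)(W); every one is W ⇒ L
(8,4): moves to (3,4)(W), (8,2)(W), (7,3)(W); every one is W ⇒ L
Every other cell has at least one move into one of the L cells above, so it is W.
L cells per row: a=0: 4, a=1: 3, a=2: 2, a=3: 2, a=4: 2, a=5: 2, a=6: 3, a=7: 3, a=8: 2; total 23.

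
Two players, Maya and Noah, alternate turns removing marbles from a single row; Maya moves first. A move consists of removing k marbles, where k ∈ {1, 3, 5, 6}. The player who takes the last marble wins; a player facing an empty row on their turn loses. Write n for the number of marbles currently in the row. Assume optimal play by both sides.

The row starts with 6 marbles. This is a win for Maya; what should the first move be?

Work bottom-up. With no move the player to move loses. Otherwise the position is W if at least one move leads to an L position for the opponent, and L if every move leads to a W.
n=0: no move → L
n=1: →0(L), so W
n=2: →1(W) only, which is W, so L
n=3: →2(L), so W
n=4: →3(W), 1(W) — all W, so L
n=5: →4(L), so W
n=6: →0(L), so W
From 6, the L positions reachable in one move are: 0.

Remove 6, leaving 0.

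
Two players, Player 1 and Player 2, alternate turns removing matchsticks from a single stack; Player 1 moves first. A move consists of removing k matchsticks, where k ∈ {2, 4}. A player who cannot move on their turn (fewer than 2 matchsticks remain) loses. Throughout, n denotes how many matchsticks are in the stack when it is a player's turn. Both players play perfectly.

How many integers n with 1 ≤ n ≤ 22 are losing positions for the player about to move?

Positions with no move are L. A position that does have a move is losing for the player to move precisely when every available move leads to a winning position for the opponent. Fill in the labels:
n=0: no move → L
n=1: no move → L
n=2: reaches L-position 0 → W
n=3: reaches L-position 1 → W
n=4: reaches L-position 0 → W
n=5: reaches L-position 1 → W
n=6: only reaches 4(W), 2(W), all W → L
n=7: only reaches 5(W), 3(W), all W → L
n=8: reaches L-position 6 → W
n=9: reaches L-position 7 → W
n=10: reaches L-position 6 → W
n=11: reaches L-position 7 → W
n=12: only reaches 10(W), 8(W), all W → L
n=13: only reaches 11(W), 9(W), all W → L
n=14: reaches L-position 12 → W
n=15: reaches L-position 13 → W
n=16: reaches L-position 12 → W
n=17: reaches L-position 13 → W
n=18: only reaches 16(W), 14(W), all W → L
n=19: only reaches 17(W), 15(W), all W → L
n=20: reaches L-position 18 → W
n=21: reaches L-position 19 → W
n=22: reaches L-position 18 → W
L entries with 1 ≤ n ≤ 22 (n=0 is outside the asked range and is not counted): n = 1, 6, 7, 12, 13, 18, 19; that makes 7.

7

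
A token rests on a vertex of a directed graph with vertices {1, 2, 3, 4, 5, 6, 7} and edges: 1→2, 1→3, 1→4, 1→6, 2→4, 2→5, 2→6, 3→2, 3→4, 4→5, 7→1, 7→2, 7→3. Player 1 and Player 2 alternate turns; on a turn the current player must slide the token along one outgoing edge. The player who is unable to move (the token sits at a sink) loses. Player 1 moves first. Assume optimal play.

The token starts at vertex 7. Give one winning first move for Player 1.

Move to 3.

Label each position W (a win for the player to move) or L (a loss). A position with no legal move is L; any other position is W exactly when some move reaches an L, and L when every move reaches a W.
Every edge goes from a vertex to one that appears earlier in the order 5, 6, 4, 2, 3, 1, 7, so processing vertices in that order labels each vertex after all of its successors.
5: no outgoing edge → L
6: no outgoing edge → L
4: reaches L-position 5 → W
2: reaches L-position 6 → W
3: only reaches 2(W), 4(W), all W → L
1: reaches L-position 3 → W
7: reaches L-position 3 → W
From 7, the L positions reachable in one move are: 3.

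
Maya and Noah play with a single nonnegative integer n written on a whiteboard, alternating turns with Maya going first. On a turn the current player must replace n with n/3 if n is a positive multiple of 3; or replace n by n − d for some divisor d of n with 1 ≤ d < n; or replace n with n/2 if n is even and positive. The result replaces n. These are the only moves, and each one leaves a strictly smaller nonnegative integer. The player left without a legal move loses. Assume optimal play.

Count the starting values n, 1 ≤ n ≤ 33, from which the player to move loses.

Classify positions by backward induction: terminal positions (no move available) are L. From any other position, the mover wins iff some move reaches an L.
n=0: no move → L
n=1: no move → L
n=2: →1(L), so W
n=3: →1(L), so W
n=4: →2(W), 3(W) — all W, so L
n=5: →4(L), so W
n=6: →4(L), so W
n=7: →6(W) only, which is W, so L
n=8: →4(L), so W
n=9: →3(W), 6(W), 8(W) — all W, so L
n=10: →9(L), so W
n=11: →10(W) only, which is W, so L
n=12: →4(L), so W
n=13: →12(W) only, which is W, so L
n=14: →7(L), so W
n=15: →5(W), 10(W), 12(W), 14(W) — all W, so L
n=16: →15(L), so W
n=17: →16(W) only, which is W, so L
n=18: →9(L), so W
n=19: →18(W) only, which is W, so L
n=20: →15(L), so W
n=21: →7(L), so W
n=22: →11(L), so W
n=23: →22(W) only, which is W, so L
n=24: →23(L), so W
n=25: →20(W), 24(W) — all W, so L
n=26: →13(L), so W
n=27: →9(L), so W
n=28: →14(W), 21(W), 24(W), 26(W), 27(W) — all W, so L
n=29: →28(L), so W
n=30: →15(L), so W
n=31: →30(W) only, which is W, so L
n=32: →28(L), so W
n=33: →11(L), so W
L entries with 1 ≤ n ≤ 33 (n=0 is outside the asked range and is not counted): n = 1, 4, 7, 9, 11, 13, 15, 17, 19, 23, 25, 28, 31; that makes 13.

13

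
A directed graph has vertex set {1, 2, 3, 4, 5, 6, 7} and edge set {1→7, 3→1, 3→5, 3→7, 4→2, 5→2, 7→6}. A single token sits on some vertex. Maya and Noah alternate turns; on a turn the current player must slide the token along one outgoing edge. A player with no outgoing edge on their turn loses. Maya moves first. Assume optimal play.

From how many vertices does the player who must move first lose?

Work bottom-up. With no move the player to move loses. Otherwise the position is W if at least one move leads to an L position for the opponent, and L if every move leads to a W.
Every edge goes from a vertex to one that appears earlier in the order 2, 6, 5, 7, 1, 3, 4, so processing vertices in that order labels each vertex after all of its successors.
2: no outgoing edge → L
6: no outgoing edge → L
5: can move to 2, which is L ⇒ W
7: can move to 6, which is L ⇒ W
1: the only move is to 7(W), a W ⇒ L
3: can move to 1, which is L ⇒ W
4: can move to 2, which is L ⇒ W
The L vertices are 1, 2, 6; that is 3 in all.

3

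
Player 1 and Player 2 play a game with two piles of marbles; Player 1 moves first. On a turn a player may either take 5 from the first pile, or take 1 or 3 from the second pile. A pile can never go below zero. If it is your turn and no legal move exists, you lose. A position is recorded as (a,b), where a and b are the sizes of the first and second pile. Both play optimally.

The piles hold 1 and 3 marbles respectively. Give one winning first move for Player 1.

Label each position W (a win for the player to move) or L (a loss). A position with no legal move is L; any other position is W exactly when some move reaches an L, and L when every move reaches a W.
No move ever increases a pile, so every position that can arise here has a ≤ 1 and b ≤ 3; it is enough to label the cells with 0 ≤ a ≤ 1 and 0 ≤ b ≤ 3.
Every move lowers a or b (never raises either), so fill the grid row by row in increasing a, and left to right within a row: each cell's successors are then already labelled.
      b=0  b=1  b=2  b=3
a=0:    L    W    L    W
a=1:    L    W    L    W
Cells with no legal move (terminal, hence L): (0,0), (1,0).
The remaining L cells, each justified by listing all of its moves:
(0,2): →(0,1)(W) only, which is W, so L
(1,2): →(1,1)(W) only, which is W, so L
Every other cell has at least one move into one of the L cells above, so it is W.
From (1,3), the L positions reachable in one move are: (1,2), (1,0). Any move reaching one of these is winning.

Move to (1,2).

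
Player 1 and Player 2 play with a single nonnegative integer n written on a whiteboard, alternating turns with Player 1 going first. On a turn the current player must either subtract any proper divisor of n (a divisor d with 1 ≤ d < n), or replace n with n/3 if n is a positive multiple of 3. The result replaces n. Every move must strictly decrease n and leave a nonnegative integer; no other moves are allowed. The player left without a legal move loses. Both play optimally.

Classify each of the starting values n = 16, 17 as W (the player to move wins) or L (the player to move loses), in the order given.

16: W, 17: L

Work bottom-up. With no move the player to move loses. Otherwise the position is W if at least one move leads to an L position for the opponent, and L if every move leads to a W.
n=0: no move → L
n=1: no move → L
n=2: can move to 1, which is L ⇒ W
n=3: can move to 1, which is L ⇒ W
n=4: moves to 2(W), 3(W); every one is W ⇒ L
n=5: can move to 4, which is L ⇒ W
n=6: can move to 4, which is L ⇒ W
n=7: the only move is to 6(W), a W ⇒ L
n=8: can move to 4, which is L ⇒ W
n=9: moves to 3(W), 6(W), 8(W); every one is W ⇒ L
n=10: can move to 9, which is L ⇒ W
n=11: the only move is to 10(W), a W ⇒ L
n=12: can move to 4, which is L ⇒ W
n=13: the only move is to 12(W), a W ⇒ L
n=14: can move to 7, which is L ⇒ W
n=15: moves to 5(W), 10(W), 12(W), 14(W); every one is W ⇒ L
n=16: can move to 15, which is L ⇒ W
n=17: the only move is to 16(W), a W ⇒ L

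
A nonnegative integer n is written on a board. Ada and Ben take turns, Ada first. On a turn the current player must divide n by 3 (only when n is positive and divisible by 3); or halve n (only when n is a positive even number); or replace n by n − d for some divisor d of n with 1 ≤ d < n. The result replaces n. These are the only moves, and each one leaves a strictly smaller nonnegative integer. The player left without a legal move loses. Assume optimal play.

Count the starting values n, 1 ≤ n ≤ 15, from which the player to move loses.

7

Compute win/loss labels from the base case upward. A position with no move is L. Any other position is W if it can reach an L in one move, else L.
n=0: no move → L
n=1: no move → L
n=2: →1(L), so W
n=3: →1(L), so W
n=4: →2(W), 3(W) — all W, so L
n=5: →4(L), so W
n=6: →4(L), so W
n=7: →6(W) only, which is W, so L
n=8: →4(L), so W
n=9: →3(W), 6(W), 8(W) — all W, so L
n=10: →9(L), so W
n=11: →10(W) only, which is W, so L
n=12: →4(L), so W
n=13: →12(W) only, which is W, so L
n=14: →7(L), so W
n=15: →5(W), 10(W), 12(W), 14(W) — all W, so L
L entries with 1 ≤ n ≤ 15 (n=0 is outside the asked range and is not counted): n = 1, 4, 7, 9, 11, 13, 15; that makes 7.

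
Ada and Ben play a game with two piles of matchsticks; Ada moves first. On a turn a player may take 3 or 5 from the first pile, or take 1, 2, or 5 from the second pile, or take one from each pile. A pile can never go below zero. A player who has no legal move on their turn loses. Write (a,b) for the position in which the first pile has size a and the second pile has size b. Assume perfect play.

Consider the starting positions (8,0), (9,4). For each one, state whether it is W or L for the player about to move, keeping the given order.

Use the standard recursion: the mover loses at a terminal position; elsewhere, the mover wins exactly when some move hands the opponent an L position.
No move ever increases a pile, so every position that can arise here has a ≤ 9 and b ≤ 4; it is enough to label the cells with 0 ≤ a ≤ 9 and 0 ≤ b ≤ 4.
Every move lowers a or b (never raises either), so fill the grid row by row in increasing a, and left to right within a row: each cell's successors are then already labelled.
      b=0  b=1  b=2  b=3  b=4
a=0:    L    W    W    L    W
a=1:    L    W    W    L    W
a=2:    L    W    W    L    W
a=3:    W    W    L    W    W
a=4:    W    L    W    W    L
a=5:    W    L    W    W    L
a=6:    W    L    W    W    L
a=7:    W    W    W    W    W
a=8:    L    W    W    L    W
a=9:    L    W    W    L    W
Cells with no legal move (terminal, hence L): (0,0), (1,0), (2,0).
The remaining L cells, each justified by listing all of its moves:
(0,3): moves to (0,2)(W), (0,1)(W); every one is W ⇒ L
(1,3): moves to (1,2)(W), (1,1)(W), (0,2)(W); every one is W ⇒ L
(2,3): moves to (2,2)(W), (2,1)(W), (1,2)(W); every one is W ⇒ L
(3,2): moves to (0,2)(W), (3,1)(W), (3,0)(W), (2,1)(W); every one is W ⇒ L
(4,1): moves to (1,1)(W), (4,0)(W), (3,0)(W); every one is W ⇒ L
(4,4): moves to (1,4)(W), (4,3)(W), (4,2)(W), (3,3)(W); every one is W ⇒ L
(5,1): moves to (2,1)(W), (0,1)(W), (5,0)(W), (4,0)(W); every one is W ⇒ L
(5,4): moves to (2,4)(W), (0,4)(W), (5,3)(W), (5,2)(W), (4,3)(W); every one is W ⇒ L
(6,1): moves to (3,1)(W), (1,1)(W), (6,0)(W), (5,0)(W); every one is W ⇒ L
(6,4): moves to (3,4)(W), (1,4)(W), (6,3)(W), (6,2)(W), (5,3)(W); every one is W ⇒ L
(8,0): moves to (5,0)(W), (3,0)(W); every one is W ⇒ L
(8,3): moves to (5,3)(W), (3,3)(W), (8,2)(W), (8,1)(W), (7,2)(W); every one is W ⇒ L
(9,0): moves to (6,0)(W), (4,0)(W); every one is W ⇒ L
(9,3): moves to (6,3)(W), (4,3)(W), (9,2)(W), (9,1)(W), (8,2)(W); every one is W ⇒ L
Every other cell has at least one move into one of the L cells above, so it is W.
(8,0): one of the L cells justified above, so L
(9,4): the move to (6,4) reaches an L cell, so W

(8,0): L, (9,4): W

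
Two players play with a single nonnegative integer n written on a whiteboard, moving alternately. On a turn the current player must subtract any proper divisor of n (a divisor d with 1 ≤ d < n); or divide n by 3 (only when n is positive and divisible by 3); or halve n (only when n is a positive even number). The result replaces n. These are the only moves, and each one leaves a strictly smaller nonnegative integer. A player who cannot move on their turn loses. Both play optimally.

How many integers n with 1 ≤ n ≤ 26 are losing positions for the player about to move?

Work bottom-up. With no move the player to move loses. Otherwise the position is W if at least one move leads to an L position for the opponent, and L if every move leads to a W.
n=0: no move → L
n=1: no move → L
n=2: W (go to 1, an L position)
n=3: W (go to 1, an L position)
n=4: L (options 2(W), 3(W) are all W)
n=5: W (go to 4, an L position)
n=6: W (go to 4, an L position)
n=7: L (sole option 6(W) is W)
n=8: W (go to 4, an L position)
n=9: L (options 3(W), 6(W), 8(W) are all W)
n=10: W (go to 9, an L position)
n=11: L (sole option 10(W) is W)
n=12: W (go to 4, an L position)
n=13: L (sole option 12(W) is W)
n=14: W (go to 7, an L position)
n=15: L (options 5(W), 10(W), 12(W), 14(W) are all W)
n=16: W (go to 15, an L position)
n=17: L (sole option 16(W) is W)
n=18: W (go to 9, an L position)
n=19: L (sole option 18(W) is W)
n=20: W (go to 15, an L position)
n=21: W (go to 7, an L position)
n=22: W (go to 11, an L position)
n=23: L (sole option 22(W) is W)
n=24: W (go to 23, an L position)
n=25: L (options 20(W), 24(W) are all W)
n=26: W (go to 13, an L position)
L entries with 1 ≤ n ≤ 26 (n=0 is outside the asked range and is not counted): n = 1, 4, 7, 9, 11, 13, 15, 17, 19, 23, 25; that makes 11.

11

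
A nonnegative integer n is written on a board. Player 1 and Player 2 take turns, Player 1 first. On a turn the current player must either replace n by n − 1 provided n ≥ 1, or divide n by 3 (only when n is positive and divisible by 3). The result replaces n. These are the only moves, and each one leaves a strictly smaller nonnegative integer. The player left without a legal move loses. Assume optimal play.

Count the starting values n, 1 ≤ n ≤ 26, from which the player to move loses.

Label each position W (a win for the player to move) or L (a loss). A position with no legal move is L; any other position is W exactly when some move reaches an L, and L when every move reaches a W.
n=0: no move → L
n=1: →0(L), so W
n=2: →1(W) only, which is W, so L
n=3: →2(L), so W
n=4: →3(W) only, which is W, so L
n=5: →4(L), so W
n=6: →2(L), so W
n=7: →6(W) only, which is W, so L
n=8: →7(L), so W
n=9: →3(W), 8(W) — all W, so L
n=10: →9(L), so W
n=11: →10(W) only, which is W, so L
n=12: →4(L), so W
n=13: →12(W) only, which is W, so L
n=14: →13(L), so W
n=15: →5(W), 14(W) — all W, so L
n=16: →15(L), so W
n=17: →16(W) only, which is W, so L
n=18: →17(L), so W
n=19: →18(W) only, which is W, so L
n=20: →19(L), so W
n=21: →7(L), so W
n=22: →21(W) only, which is W, so L
n=23: →22(L), so W
n=24: →8(W), 23(W) — all W, so L
n=25: →24(L), so W
n=26: →25(W) only, which is W, so L
L entries with 1 ≤ n ≤ 26 (n=0 is outside the asked range and is not counted): n = 2, 4, 7, 9, 11, 13, 15, 17, 19, 22, 24, 26; that makes 12.

12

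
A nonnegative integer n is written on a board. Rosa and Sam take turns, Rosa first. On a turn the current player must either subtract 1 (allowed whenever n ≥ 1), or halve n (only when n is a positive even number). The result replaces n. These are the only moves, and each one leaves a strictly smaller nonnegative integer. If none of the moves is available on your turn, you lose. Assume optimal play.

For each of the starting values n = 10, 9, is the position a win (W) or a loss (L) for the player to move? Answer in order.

Build the W/L table. Terminal = L. A non-terminal position is W if it has a move to some L; otherwise it is L.
n=0: no move → L
n=1: reaches L-position 0 → W
n=2: only reaches 1(W), which is W → L
n=3: reaches L-position 2 → W
n=4: reaches L-position 2 → W
n=5: only reaches 4(W), which is W → L
n=6: reaches L-position 5 → W
n=7: only reaches 6(W), which is W → L
n=8: reaches L-position 7 → W
n=9: only reaches 8(W), which is W → L
n=10: reaches L-position 5 → W

10: W, 9: L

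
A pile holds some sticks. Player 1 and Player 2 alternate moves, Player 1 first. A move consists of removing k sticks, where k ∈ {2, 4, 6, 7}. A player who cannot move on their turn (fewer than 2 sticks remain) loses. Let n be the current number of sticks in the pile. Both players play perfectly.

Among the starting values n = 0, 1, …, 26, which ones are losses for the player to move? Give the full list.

Build the W/L table. Terminal = L. A non-terminal position is W if it has a move to some L; otherwise it is L.
n=0: no move → L
n=1: no move → L
n=2: W (go to 0, an L position)
n=3: W (go to 1, an L position)
n=4: W (go to 0, an L position)
n=5: W (go to 1, an L position)
n=6: W (go to 0, an L position)
n=7: W (go to 1, an L position)
n=8: W (go to 1, an L position)
n=9: L (options 7(W), 5(W), 3(W), 2(W) are all W)
n=10: L (options 8(W), 6(W), 4(W), 3(W) are all W)
n=11: W (go to 9, an L position)
n=12: W (go to 10, an L position)
n=13: W (go to 9, an L position)
n=14: W (go to 10, an L position)
n=15: W (go to 9, an L position)
n=16: W (go to 10, an L position)
n=17: W (go to 10, an L position)
n=18: L (options 16(W), 14(W), 12(W), 11(W) are all W)
n=19: L (options 17(W), 15(W), 13(W), 12(W) are all W)
n=20: W (go to 18, an L position)
n=21: W (go to 19, an L position)
n=22: W (go to 18, an L position)
n=23: W (go to 19, an L position)
n=24: W (go to 18, an L position)
n=25: W (go to 19, an L position)
n=26: W (go to 19, an L position)
Reading off the rows marked L gives the requested list; there are 6 such values of n.

0, 1, 9, 10, 18, 19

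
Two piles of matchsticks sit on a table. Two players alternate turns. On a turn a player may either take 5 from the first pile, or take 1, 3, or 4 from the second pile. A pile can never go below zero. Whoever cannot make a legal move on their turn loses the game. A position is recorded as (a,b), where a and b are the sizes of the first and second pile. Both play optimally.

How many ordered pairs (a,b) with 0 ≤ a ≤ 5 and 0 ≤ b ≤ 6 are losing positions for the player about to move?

12

Use the standard recursion: the mover loses at a terminal position; elsewhere, the mover wins exactly when some move hands the opponent an L position.
Every move lowers a or b (never raises either), so fill the grid row by row in increasing a, and left to right within a row: each cell's successors are then already labelled.
      b=0  b=1  b=2  b=3  b=4  b=5  b=6
a=0:    L    W    L    W    W    W    W
a=1:    L    W    L    W    W    W    W
a=2:    L    W    L    W    W    W    W
a=3:    L    W    L    W    W    W    W
a=4:    L    W    L    W    W    W    W
a=5:    W    L    W    L    W    W    W
Cells with no legal move (terminal, hence L): (0,0), (1,0), (2,0), (3,0), (4,0).
The remaining L cells, each justified by listing all of its moves:
(0,2): only reaches (0,1)(W), which is W → L
(1,2): only reaches (1,1)(W), which is W → L
(2,2): only reaches (2,1)(W), which is W → L
(3,2): only reaches (3,1)(W), which is W → L
(4,2): only reaches (4,1)(W), which is W → L
(5,1): only reaches (0,1)(W), (5,0)(W), all W → L
(5,3): only reaches (0,3)(W), (5,2)(W), (5,0)(W), all W → L
Every other cell has at least one move into one of the L cells above, so it is W.
L cells per row: a=0: 2, a=1: 2, a=2: 2, a=3: 2, a=4: 2, a=5: 2; total 12.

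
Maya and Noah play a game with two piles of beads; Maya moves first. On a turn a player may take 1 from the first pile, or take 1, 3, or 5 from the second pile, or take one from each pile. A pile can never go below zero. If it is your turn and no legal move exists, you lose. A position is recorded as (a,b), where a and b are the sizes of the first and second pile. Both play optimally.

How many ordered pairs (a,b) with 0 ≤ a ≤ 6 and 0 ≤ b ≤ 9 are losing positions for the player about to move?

Work bottom-up. With no move the player to move loses. Otherwise the position is W if at least one move leads to an L position for the opponent, and L if every move leads to a W.
Every move lowers a or b (never raises either), so fill the grid row by row in increasing a, and left to right within a row: each cell's successors are then already labelled.
      b=0  b=1  b=2  b=3  b=4  b=5  b=6  b=7  b=8  b=9
a=0:    L    W    L    W    L    W    L    W    L    W
a=1:    W    W    W    W    W    W    W    W    W    W
a=2:    L    W    L    W    L    W    L    W    L    W
a=3:    W    W    W    W    W    W    W    W    W    W
a=4:    L    W    L    W    L    W    L    W    L    W
a=5:    W    W    W    W    W    W    W    W    W    W
a=6:    L    W    L    W    L    W    L    W    L    W
Cells with no legal move (terminal, hence L): (0,0).
The remaining L cells, each justified by listing all of its moves:
(0,2): →(0,1)(W) only, which is W, so L
(0,4): →(0,3)(W), (0,1)(W) — all W, so L
(0,6): →(0,5)(W), (0,3)(W), (0,1)(W) — all W, so L
(0,8): →(0,7)(W), (0,5)(W), (0,3)(W) — all W, so L
(2,0): →(1,0)(W) only, which is W, so L
(2,2): →(1,2)(W), (2,1)(W), (1,1)(W) — all W, so L
(2,4): →(1,4)(W), (2,3)(W), (2,1)(W), (1,3)(W) — all W, so L
(2,6): →(1,6)(W), (2,5)(W), (2,3)(W), (2,1)(W), (1,5)(W) — all W, so L
(2,8): →(1,8)(W), (2,7)(W), (2,5)(W), (2,3)(W), (1,7)(W) — all W, so L
(4,0): →(3,0)(W) only, which is W, so L
(4,2): →(3,2)(W), (4,1)(W), (3,1)(W) — all W, so L
(4,4): →(3,4)(W), (4,3)(W), (4,1)(W), (3,3)(W) — all W, so L
(4,6): →(3,6)(W), (4,5)(W), (4,3)(W), (4,1)(W), (3,5)(W) — all W, so L
(4,8): →(3,8)(W), (4,7)(W), (4,5)(W), (4,3)(W), (3,7)(W) — all W, so L
(6,0): →(5,0)(W) only, which is W, so L
(6,2): →(5,2)(W), (6,1)(W), (5,1)(W) — all W, so L
(6,4): →(5,4)(W), (6,3)(W), (6,1)(W), (5,3)(W) — all W, so L
(6,6): →(5,6)(W), (6,5)(W), (6,3)(W), (6,1)(W), (5,5)(W) — all W, so L
(6,8): →(5,8)(W), (6,7)(W), (6,5)(W), (6,3)(W), (5,7)(W) — all W, so L
Every other cell has at least one move into one of the L cells above, so it is W.
L cells per row: a=0: 5, a=1: 0, a=2: 5, a=3: 0, a=4: 5, a=5: 0, a=6: 5; total 20.

20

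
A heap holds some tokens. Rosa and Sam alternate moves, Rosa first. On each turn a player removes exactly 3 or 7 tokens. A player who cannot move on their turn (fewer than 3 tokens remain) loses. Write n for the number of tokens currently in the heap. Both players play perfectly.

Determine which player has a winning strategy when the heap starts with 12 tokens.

Sam wins.

Positions with no move are L. A position that does have a move is losing for the player to move precisely when every available move leads to a winning position for the opponent. Fill in the labels:
n=0: no move → L
n=1: no move → L
n=2: no move → L
n=3: →0(L), so W
n=4: →1(L), so W
n=5: →2(L), so W
n=6: →3(W) only, which is W, so L
n=7: →0(L), so W
n=8: →1(L), so W
n=9: →6(L), so W
n=10: →7(W), 3(W) — all W, so L
n=11: →8(W), 4(W) — all W, so L
n=12: →9(W), 5(W) — all W, so L
The starting position 12 is L: whatever Rosa does, the opponent receives a W position.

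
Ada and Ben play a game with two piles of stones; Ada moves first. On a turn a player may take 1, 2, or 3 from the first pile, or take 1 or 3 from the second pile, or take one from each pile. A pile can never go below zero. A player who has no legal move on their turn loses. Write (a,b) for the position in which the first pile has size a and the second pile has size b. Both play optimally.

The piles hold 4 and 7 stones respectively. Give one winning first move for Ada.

Positions with no move are L. A position that does have a move is losing for the player to move precisely when every available move leads to a winning position for the opponent. Fill in the labels:
No move ever increases a pile, so every position that can arise here has a ≤ 4 and b ≤ 7; it is enough to label the cells with 0 ≤ a ≤ 4 and 0 ≤ b ≤ 7.
Every move lowers a or b (never raises either), so fill the grid row by row in increasing a, and left to right within a row: each cell's successors are then already labelled.
      b=0  b=1  b=2  b=3  b=4  b=5  b=6  b=7
a=0:    L    W    L    W    L    W    L    W
a=1:    W    W    W    W    W    W    W    W
a=2:    W    L    W    L    W    L    W    L
a=3:    W    W    W    W    W    W    W    W
a=4:    L    W    L    W    L    W    L    W
Cells with no legal move (terminal, hence L): (0,0).
The remaining L cells, each justified by listing all of its moves:
(0,2): the only move is to (0,1)(W), a W ⇒ L
(0,4): moves to (0,3)(W), (0,1)(W); every one is W ⇒ L
(0,6): moves to (0,5)(W), (0,3)(W); every one is W ⇒ L
(2,1): moves to (1,1)(W), (0,1)(W), (2,0)(W), (1,0)(W); every one is W ⇒ L
(2,3): moves to (1,3)(W), (0,3)(W), (2,2)(W), (2,0)(W), (1,2)(W); every one is W ⇒ L
(2,5): moves to (1,5)(W), (0,5)(W), (2,4)(W), (2,2)(W), (1,4)(W); every one is W ⇒ L
(2,7): moves to (1,7)(W), (0,7)(W), (2,6)(W), (2,4)(W), (1,6)(W); every one is W ⇒ L
(4,0): moves to (3,0)(W), (2,0)(W), (1,0)(W); every one is W ⇒ L
(4,2): moves to (3,2)(W), (2,2)(W), (1,2)(W), (4,1)(W), (3,1)(W); every one is W ⇒ L
(4,4): moves to (3,4)(W), (2,4)(W), (1,4)(W), (4,3)(W), (4,1)(W), (3,3)(W); every one is W ⇒ L
(4,6): moves to (3,6)(W), (2,6)(W), (1,6)(W), (4,5)(W), (4,3)(W), (3,5)(W); every one is W ⇒ L
Every other cell has at least one move into one of the L cells above, so it is W.
From (4,7), the L positions reachable in one move are: (2,7), (4,6), (4,4). Any move reaching one of these is winning.

Move to (2,7).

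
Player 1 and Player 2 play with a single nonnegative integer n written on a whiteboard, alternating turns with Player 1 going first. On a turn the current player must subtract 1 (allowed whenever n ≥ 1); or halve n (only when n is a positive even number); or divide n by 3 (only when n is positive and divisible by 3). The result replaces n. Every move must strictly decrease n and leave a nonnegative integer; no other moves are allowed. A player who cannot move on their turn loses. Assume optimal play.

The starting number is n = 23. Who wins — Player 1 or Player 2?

Use the standard recursion: the mover loses at a terminal position; elsewhere, the mover wins exactly when some move hands the opponent an L position.
n=0: no move → L
n=1: reaches L-position 0 → W
n=2: only reaches 1(W), which is W → L
n=3: reaches L-position 2 → W
n=4: reaches L-position 2 → W
n=5: only reaches 4(W), which is W → L
n=6: reaches L-position 2 → W
n=7: only reaches 6(W), which is W → L
n=8: reaches L-position 7 → W
n=9: only reaches 3(W), 8(W), all W → L
n=10: reaches L-position 5 → W
n=11: only reaches 10(W), which is W → L
n=12: reaches L-position 11 → W
n=13: only reaches 12(W), which is W → L
n=14: reaches L-position 7 → W
n=15: reaches L-position 5 → W
n=16: only reaches 8(W), 15(W), all W → L
n=17: reaches L-position 16 → W
n=18: reaches L-position 9 → W
n=19: only reaches 18(W), which is W → L
n=20: reaches L-position 19 → W
n=21: reaches L-position 7 → W
n=22: reaches L-position 11 → W
n=23: only reaches 22(W), which is W → L
The starting position 23 is L: whatever Player 1 does, the opponent receives a W position.

Player 2 wins.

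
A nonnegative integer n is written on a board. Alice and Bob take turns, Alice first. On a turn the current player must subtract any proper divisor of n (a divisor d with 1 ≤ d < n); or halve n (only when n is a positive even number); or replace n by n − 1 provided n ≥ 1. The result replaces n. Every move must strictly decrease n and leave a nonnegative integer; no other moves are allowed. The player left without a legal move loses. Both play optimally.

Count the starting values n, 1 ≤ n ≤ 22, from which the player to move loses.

Use the standard recursion: the mover loses at a terminal position; elsewhere, the mover wins exactly when some move hands the opponent an L position.
n=0: no move → L
n=1: reaches L-position 0 → W
n=2: only reaches 1(W), which is W → L
n=3: reaches L-position 2 → W
n=4: reaches L-position 2 → W
n=5: only reaches 4(W), which is W → L
n=6: reaches L-position 5 → W
n=7: only reaches 6(W), which is W → L
n=8: reaches L-position 7 → W
n=9: only reaches 6(W), 8(W), all W → L
n=10: reaches L-position 5 → W
n=11: only reaches 10(W), which is W → L
n=12: reaches L-position 9 → W
n=13: only reaches 12(W), which is W → L
n=14: reaches L-position 7 → W
n=15: only reaches 10(W), 12(W), 14(W), all W → L
n=16: reaches L-position 15 → W
n=17: only reaches 16(W), which is W → L
n=18: reaches L-position 9 → W
n=19: only reaches 18(W), which is W → L
n=20: reaches L-position 15 → W
n=21: only reaches 14(W), 18(W), 20(W), all W → L
n=22: reaches L-position 11 → W
L entries with 1 ≤ n ≤ 22 (n=0 is outside the asked range and is not counted): n = 2, 5, 7, 9, 11, 13, 15, 17, 19, 21; that makes 10.

10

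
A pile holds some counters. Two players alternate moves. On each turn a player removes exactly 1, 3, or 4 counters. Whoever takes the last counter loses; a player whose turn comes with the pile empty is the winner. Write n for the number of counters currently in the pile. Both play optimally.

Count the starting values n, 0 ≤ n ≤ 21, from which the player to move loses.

Compute win/loss labels from the base case upward. A position with no move is W. Any other position is W if it can reach an L in one move, else L.
n=0: no move; the opponent has just taken the last counter and therefore loses → W
n=1: →0(W) only, which is W, so L
n=2: →1(L), so W
n=3: →2(W), 0(W) — all W, so L
n=4: →3(L), so W
n=5: →1(L), so W
n=6: →3(L), so W
n=7: →3(L), so W
n=8: →7(W), 5(W), 4(W) — all W, so L
n=9: →8(L), so W
n=10: →9(W), 7(W), 6(W) — all W, so L
n=11: →10(L), so W
n=12: →8(L), so W
n=13: →10(L), so W
n=14: →10(L), so W
n=15: →14(W), 12(W), 11(W) — all W, so L
n=16: →15(L), so W
n=17: →16(W), 14(W), 13(W) — all W, so L
n=18: →17(L), so W
n=19: →15(L), so W
n=20: →17(L), so W
n=21: →17(L), so W
L entries with 0 ≤ n ≤ 21: n = 1, 3, 8, 10, 15, 17; that makes 6.

6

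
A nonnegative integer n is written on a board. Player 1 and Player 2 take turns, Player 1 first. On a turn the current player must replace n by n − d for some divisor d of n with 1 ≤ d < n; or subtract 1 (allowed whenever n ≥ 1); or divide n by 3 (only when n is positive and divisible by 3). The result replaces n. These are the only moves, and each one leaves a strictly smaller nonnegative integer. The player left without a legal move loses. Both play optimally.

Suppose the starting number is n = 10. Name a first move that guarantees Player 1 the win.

Move to 5.

Positions with no move are L. A position that does have a move is losing for the player to move precisely when every available move leads to a winning position for the opponent. Fill in the labels:
n=0: no move → L
n=1: →0(L), so W
n=2: →1(W) only, which is W, so L
n=3: →2(L), so W
n=4: →2(L), so W
n=5: →4(W) only, which is W, so L
n=6: →2(L), so W
n=7: →6(W) only, which is W, so L
n=8: →7(L), so W
n=9: →3(W), 6(W), 8(W) — all W, so L
n=10: →5(L), so W
From 10, the L positions reachable in one move are: 5, 9. Any move reaching one of these is winning.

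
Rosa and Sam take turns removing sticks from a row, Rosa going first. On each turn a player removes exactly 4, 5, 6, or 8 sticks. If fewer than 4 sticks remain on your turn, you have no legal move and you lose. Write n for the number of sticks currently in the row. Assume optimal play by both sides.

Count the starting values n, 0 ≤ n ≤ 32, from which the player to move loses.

Build the W/L table. Terminal = L. A non-terminal position is W if it has a move to some L; otherwise it is L.
n=0: no move → L
n=1: no move → L
n=2: no move → L
n=3: no move → L
n=4: reaches L-position 0 → W
n=5: reaches L-position 1 → W
n=6: reaches L-position 2 → W
n=7: reaches L-position 3 → W
n=8: reaches L-position 3 → W
n=9: reaches L-position 3 → W
n=10: reaches L-position 2 → W
n=11: reaches L-position 3 → W
n=12: only reaches 8(W), 7(W), 6(W), 4(W), all W → L
n=13: only reaches 9(W), 8(W), 7(W), 5(W), all W → L
n=14: only reaches 10(W), 9(W), 8(W), 6(W), all W → L
n=15: only reaches 11(W), 10(W), 9(W), 7(W), all W → L
n=16: reaches L-position 12 → W
n=17: reaches L-position 13 → W
n=18: reaches L-position 14 → W
n=19: reaches L-position 15 → W
n=20: reaches L-position 15 → W
n=21: reaches L-position 15 → W
n=22: reaches L-position 14 → W
n=23: reaches L-position 15 → W
n=24: only reaches 20(W), 19(W), 18(W), 16(W), all W → L
n=25: only reaches 21(W), 20(W), 19(W), 17(W), all W → L
n=26: only reaches 22(W), 21(W), 20(W), 18(W), all W → L
n=27: only reaches 23(W), 22(W), 21(W), 19(W), all W → L
n=28: reaches L-position 24 → W
n=29: reaches L-position 25 → W
n=30: reaches L-position 26 → W
n=31: reaches L-position 27 → W
n=32: reaches L-position 27 → W
L entries with 0 ≤ n ≤ 32: n = 0, 1, 2, 3, 12, 13, 14, 15, 24, 25, 26, 27; that makes 12.

12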